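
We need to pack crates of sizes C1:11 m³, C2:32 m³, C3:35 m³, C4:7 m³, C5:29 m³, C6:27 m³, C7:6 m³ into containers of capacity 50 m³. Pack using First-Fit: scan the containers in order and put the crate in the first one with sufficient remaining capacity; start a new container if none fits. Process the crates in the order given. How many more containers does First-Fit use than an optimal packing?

0

First-Fit: [11,32,7] [35,6] [29] [27] → 4 containers.
4 crates exceed 25 m³ (half the capacity), and no two of those can share a container, so at least 4 containers are needed.
So 4 is already optimal.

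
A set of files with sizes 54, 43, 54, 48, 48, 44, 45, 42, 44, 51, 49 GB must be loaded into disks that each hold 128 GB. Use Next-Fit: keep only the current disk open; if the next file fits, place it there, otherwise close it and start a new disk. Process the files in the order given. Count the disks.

6

Put 54 GB in disk 1; 74 GB remain.
Put 43 GB in disk 1; 31 GB remain.
Put 54 GB in disk 2; 74 GB remain.
Put 48 GB in disk 2; 26 GB remain.
Put 48 GB in disk 3; 80 GB remain.
Put 44 GB in disk 3; 36 GB remain.
Put 45 GB in disk 4; 83 GB remain.
Put 42 GB in disk 4; 41 GB remain.
Put 44 GB in disk 5; 84 GB remain.
Put 51 GB in disk 5; 33 GB remain.
Put 49 GB in disk 6; 79 GB remain.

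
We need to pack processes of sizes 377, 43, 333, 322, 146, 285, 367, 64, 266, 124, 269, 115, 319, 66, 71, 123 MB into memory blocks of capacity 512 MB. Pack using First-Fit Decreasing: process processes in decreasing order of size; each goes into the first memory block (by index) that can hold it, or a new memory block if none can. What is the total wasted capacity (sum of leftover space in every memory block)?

806

Sorted descending: 377, 367, 333, 322, 319, 285, 269, 266, 146, 124, 123, 115, 71, 66, 64, 43.
377 MB → memory block 1 (remaining 135 MB)
367 MB → memory block 2 (remaining 145 MB)
333 MB → memory block 3 (remaining 179 MB)
322 MB → memory block 4 (remaining 190 MB)
319 MB → memory block 5 (remaining 193 MB)
285 MB → memory block 6 (remaining 227 MB)
269 MB → memory block 7 (remaining 243 MB)
266 MB → memory block 8 (remaining 246 MB)
146 MB → memory block 3 (remaining 33 MB)
124 MB → memory block 1 (remaining 11 MB)
123 MB → memory block 2 (remaining 22 MB)
115 MB → memory block 4 (remaining 75 MB)
71 MB → memory block 4 (remaining 4 MB)
66 MB → memory block 5 (remaining 127 MB)
64 MB → memory block 5 (remaining 63 MB)
43 MB → memory block 5 (remaining 20 MB)
8 memory blocks × 512 MB = 4096 MB; used 3290 MB; unused 806 MB.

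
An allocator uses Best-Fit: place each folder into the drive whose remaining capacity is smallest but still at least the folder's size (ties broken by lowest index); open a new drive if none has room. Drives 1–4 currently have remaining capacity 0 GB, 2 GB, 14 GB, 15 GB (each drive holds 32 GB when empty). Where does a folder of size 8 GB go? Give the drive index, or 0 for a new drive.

Drives with room: drive 3 (14 GB), drive 4 (15 GB).
Tightest fit is drive 3 with 14 GB free.

3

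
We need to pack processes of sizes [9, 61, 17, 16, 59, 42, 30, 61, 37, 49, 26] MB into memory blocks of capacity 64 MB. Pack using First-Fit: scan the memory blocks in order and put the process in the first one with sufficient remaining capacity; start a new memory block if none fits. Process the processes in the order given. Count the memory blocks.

9 MB → memory block 1 (remaining 55 MB)
61 MB → memory block 2 (remaining 3 MB)
17 MB → memory block 1 (remaining 38 MB)
16 MB → memory block 1 (remaining 22 MB)
59 MB → memory block 3 (remaining 5 MB)
42 MB → memory block 4 (remaining 22 MB)
30 MB → memory block 5 (remaining 34 MB)
61 MB → memory block 6 (remaining 3 MB)
37 MB → memory block 7 (remaining 27 MB)
49 MB → memory block 8 (remaining 15 MB)
26 MB → memory block 5 (remaining 8 MB)

8 memory blocks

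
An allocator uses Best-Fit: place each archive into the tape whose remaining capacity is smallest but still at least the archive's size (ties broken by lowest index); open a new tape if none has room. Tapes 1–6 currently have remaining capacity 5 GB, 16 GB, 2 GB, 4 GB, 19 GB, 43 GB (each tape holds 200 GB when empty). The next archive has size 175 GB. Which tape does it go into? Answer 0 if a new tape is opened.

0

No tape has ≥ 175 GB free, so a new tape is opened.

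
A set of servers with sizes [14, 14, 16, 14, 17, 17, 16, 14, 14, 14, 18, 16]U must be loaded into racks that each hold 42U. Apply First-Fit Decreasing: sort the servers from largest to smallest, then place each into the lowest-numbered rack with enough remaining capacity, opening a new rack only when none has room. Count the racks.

5 racks

Sorted descending: 18, 17, 17, 16, 16, 16, 14, 14, 14, 14, 14, 14.
Put 18U in rack 1; 24U remain.
Put 17U in rack 1; 7U remain.
Put 17U in rack 2; 25U remain.
Put 16U in rack 2; 9U remain.
Put 16U in rack 3; 26U remain.
Put 16U in rack 3; 10U remain.
Put 14U in rack 4; 28U remain.
Put 14U in rack 4; 14U remain.
Put 14U in rack 4; 0U remain.
Put 14U in rack 5; 28U remain.
Put 14U in rack 5; 14U remain.
Put 14U in rack 5; 0U remain.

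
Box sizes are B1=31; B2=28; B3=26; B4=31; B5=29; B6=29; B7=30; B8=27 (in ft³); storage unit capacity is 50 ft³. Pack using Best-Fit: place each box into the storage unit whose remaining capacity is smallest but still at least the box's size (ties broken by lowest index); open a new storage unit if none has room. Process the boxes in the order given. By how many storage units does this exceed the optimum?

Best-Fit: [31] [28] [26] [31] [29] [29] [30] [27] → 8 storage units.
8 boxes exceed 25 ft³ (half the capacity), and no two of those can share a storage unit, so at least 8 storage units are needed.
So 8 is already optimal.

0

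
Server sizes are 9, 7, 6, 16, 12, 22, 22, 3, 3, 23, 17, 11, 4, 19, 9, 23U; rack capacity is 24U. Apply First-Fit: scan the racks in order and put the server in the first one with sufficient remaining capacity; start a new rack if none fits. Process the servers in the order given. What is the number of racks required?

Put 9U in rack 1; 15U remain.
Put 7U in rack 1; 8U remain.
Put 6U in rack 1; 2U remain.
Put 16U in rack 2; 8U remain.
Put 12U in rack 3; 12U remain.
Put 22U in rack 4; 2U remain.
Put 22U in rack 5; 2U remain.
Put 3U in rack 2; 5U remain.
Put 3U in rack 2; 2U remain.
Put 23U in rack 6; 1U remain.
Put 17U in rack 7; 7U remain.
Put 11U in rack 3; 1U remain.
Put 4U in rack 7; 3U remain.
Put 19U in rack 8; 5U remain.
Put 9U in rack 9; 15U remain.
Put 23U in rack 10; 1U remain.

10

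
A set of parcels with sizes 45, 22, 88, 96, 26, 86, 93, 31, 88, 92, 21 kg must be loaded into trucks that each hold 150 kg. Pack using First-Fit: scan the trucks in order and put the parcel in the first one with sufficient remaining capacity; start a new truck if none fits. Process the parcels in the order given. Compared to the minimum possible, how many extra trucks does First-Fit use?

First-Fit: [45,22,26,31,21] [88] [96] [86] [93] [88] [92] → 7 trucks.
6 parcels exceed 75 kg (half the capacity), and no two of those can share a truck, so at least 6 trucks are needed.
An optimal packing achieves that bound: [96,45] [93,31,26] [92,22,21] [88] [88] [86] → 6 trucks.
Excess: 7 − 6 = 1.

1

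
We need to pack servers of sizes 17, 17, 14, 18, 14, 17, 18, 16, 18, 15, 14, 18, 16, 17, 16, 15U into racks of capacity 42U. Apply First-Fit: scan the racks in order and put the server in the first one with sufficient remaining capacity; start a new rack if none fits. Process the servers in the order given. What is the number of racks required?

17U → rack 1 (remaining 25U)
17U → rack 1 (remaining 8U)
14U → rack 2 (remaining 28U)
18U → rack 2 (remaining 10U)
14U → rack 3 (remaining 28U)
17U → rack 3 (remaining 11U)
18U → rack 4 (remaining 24U)
16U → rack 4 (remaining 8U)
18U → rack 5 (remaining 24U)
15U → rack 5 (remaining 9U)
14U → rack 6 (remaining 28U)
18U → rack 6 (remaining 10U)
16U → rack 7 (remaining 26U)
17U → rack 7 (remaining 9U)
16U → rack 8 (remaining 26U)
15U → rack 8 (remaining 11U)
Final racks: [17,17] [14,18] [14,17] [18,16] [18,15] [14,18] [16,17] [16,15].

8 racks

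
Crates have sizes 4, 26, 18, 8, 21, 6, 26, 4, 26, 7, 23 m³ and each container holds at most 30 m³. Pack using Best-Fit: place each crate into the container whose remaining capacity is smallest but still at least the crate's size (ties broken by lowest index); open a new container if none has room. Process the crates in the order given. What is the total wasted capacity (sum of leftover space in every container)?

4 m³ → container 1 (remaining 26 m³)
26 m³ → container 1 (remaining 0 m³)
18 m³ → container 2 (remaining 12 m³)
8 m³ → container 2 (remaining 4 m³)
21 m³ → container 3 (remaining 9 m³)
6 m³ → container 3 (remaining 3 m³)
26 m³ → container 4 (remaining 4 m³)
4 m³ → container 2 (remaining 0 m³)
26 m³ → container 5 (remaining 4 m³)
7 m³ → container 6 (remaining 23 m³)
23 m³ → container 6 (remaining 0 m³)
6 containers × 30 m³ = 180 m³; used 169 m³; unused 11 m³.

11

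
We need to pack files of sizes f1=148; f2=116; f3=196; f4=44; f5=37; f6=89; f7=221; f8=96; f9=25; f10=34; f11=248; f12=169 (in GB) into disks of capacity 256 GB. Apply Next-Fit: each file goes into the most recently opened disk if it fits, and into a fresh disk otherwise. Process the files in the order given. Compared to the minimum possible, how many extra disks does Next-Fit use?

2

Next-Fit: [148] [116] [196,44] [37,89] [221] [96,25,34] [248] [169] → 8 disks.
Total size 1423 GB; any packing needs at least ⌈1423/256⌉ = 6 disks.
An optimal packing achieves that bound: [248] [221,34] [196,44] [169,37,25] [148,96] [116,89] → 6 disks.
Excess: 8 − 6 = 2.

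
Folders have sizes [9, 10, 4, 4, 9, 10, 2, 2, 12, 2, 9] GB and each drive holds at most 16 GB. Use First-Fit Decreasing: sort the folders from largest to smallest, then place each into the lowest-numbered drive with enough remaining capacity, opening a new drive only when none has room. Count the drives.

Sorted descending: 12, 10, 10, 9, 9, 9, 4, 4, 2, 2, 2.
drive 1: place 12 GB, 4 GB left
drive 2: place 10 GB, 6 GB left
drive 3: place 10 GB, 6 GB left
drive 4: place 9 GB, 7 GB left
drive 5: place 9 GB, 7 GB left
drive 6: place 9 GB, 7 GB left
drive 1: place 4 GB, 0 GB left
drive 2: place 4 GB, 2 GB left
drive 2: place 2 GB, 0 GB left
drive 3: place 2 GB, 4 GB left
drive 3: place 2 GB, 2 GB left

6 drives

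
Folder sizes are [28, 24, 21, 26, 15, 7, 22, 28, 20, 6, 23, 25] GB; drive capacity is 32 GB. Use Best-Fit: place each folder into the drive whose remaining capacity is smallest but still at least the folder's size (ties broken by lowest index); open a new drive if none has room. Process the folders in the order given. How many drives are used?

Put 28 GB in drive 1; 4 GB remain.
Put 24 GB in drive 2; 8 GB remain.
Put 21 GB in drive 3; 11 GB remain.
Put 26 GB in drive 4; 6 GB remain.
Put 15 GB in drive 5; 17 GB remain.
Put 7 GB in drive 2; 1 GB remain.
Put 22 GB in drive 6; 10 GB remain.
Put 28 GB in drive 7; 4 GB remain.
Put 20 GB in drive 8; 12 GB remain.
Put 6 GB in drive 4; 0 GB remain.
Put 23 GB in drive 9; 9 GB remain.
Put 25 GB in drive 10; 7 GB remain.

10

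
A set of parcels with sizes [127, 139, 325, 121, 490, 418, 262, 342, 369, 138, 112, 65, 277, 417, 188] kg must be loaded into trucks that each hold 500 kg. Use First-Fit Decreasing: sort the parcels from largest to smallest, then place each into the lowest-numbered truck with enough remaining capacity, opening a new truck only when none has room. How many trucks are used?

Sorted descending: 490, 418, 417, 369, 342, 325, 277, 262, 188, 139, 138, 127, 121, 112, 65.
truck 1: place 490 kg, 10 kg left
truck 2: place 418 kg, 82 kg left
truck 3: place 417 kg, 83 kg left
truck 4: place 369 kg, 131 kg left
truck 5: place 342 kg, 158 kg left
truck 6: place 325 kg, 175 kg left
truck 7: place 277 kg, 223 kg left
truck 8: place 262 kg, 238 kg left
truck 7: place 188 kg, 35 kg left
truck 5: place 139 kg, 19 kg left
truck 6: place 138 kg, 37 kg left
truck 4: place 127 kg, 4 kg left
truck 8: place 121 kg, 117 kg left
truck 8: place 112 kg, 5 kg left
truck 2: place 65 kg, 17 kg left
Final trucks: [490] [418,65] [417] [369,127] [342,139] [325,138] [277,188] [262,121,112].

8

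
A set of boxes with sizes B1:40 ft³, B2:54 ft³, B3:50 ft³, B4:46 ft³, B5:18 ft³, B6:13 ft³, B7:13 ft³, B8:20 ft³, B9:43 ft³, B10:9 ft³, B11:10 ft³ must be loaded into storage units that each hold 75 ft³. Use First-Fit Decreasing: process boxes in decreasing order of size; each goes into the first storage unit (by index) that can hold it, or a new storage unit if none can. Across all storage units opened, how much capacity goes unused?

59

Sorted descending: 54, 50, 46, 43, 40, 20, 18, 13, 13, 10, 9.
Put 54 ft³ in storage unit 1; 21 ft³ remain.
Put 50 ft³ in storage unit 2; 25 ft³ remain.
Put 46 ft³ in storage unit 3; 29 ft³ remain.
Put 43 ft³ in storage unit 4; 32 ft³ remain.
Put 40 ft³ in storage unit 5; 35 ft³ remain.
Put 20 ft³ in storage unit 1; 1 ft³ remain.
Put 18 ft³ in storage unit 2; 7 ft³ remain.
Put 13 ft³ in storage unit 3; 16 ft³ remain.
Put 13 ft³ in storage unit 3; 3 ft³ remain.
Put 10 ft³ in storage unit 4; 22 ft³ remain.
Put 9 ft³ in storage unit 4; 13 ft³ remain.
5 storage units × 75 ft³ = 375 ft³; used 316 ft³; unused 59 ft³.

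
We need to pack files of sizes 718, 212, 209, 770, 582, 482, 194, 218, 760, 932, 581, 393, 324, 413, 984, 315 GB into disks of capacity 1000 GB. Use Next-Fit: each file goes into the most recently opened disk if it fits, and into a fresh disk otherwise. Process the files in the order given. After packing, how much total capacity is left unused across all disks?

1913

Put 718 GB in disk 1; 282 GB remain.
Put 212 GB in disk 1; 70 GB remain.
Put 209 GB in disk 2; 791 GB remain.
Put 770 GB in disk 2; 21 GB remain.
Put 582 GB in disk 3; 418 GB remain.
Put 482 GB in disk 4; 518 GB remain.
Put 194 GB in disk 4; 324 GB remain.
Put 218 GB in disk 4; 106 GB remain.
Put 760 GB in disk 5; 240 GB remain.
Put 932 GB in disk 6; 68 GB remain.
Put 581 GB in disk 7; 419 GB remain.
Put 393 GB in disk 7; 26 GB remain.
Put 324 GB in disk 8; 676 GB remain.
Put 413 GB in disk 8; 263 GB remain.
Put 984 GB in disk 9; 16 GB remain.
Put 315 GB in disk 10; 685 GB remain.
10 disks × 1000 GB = 10000 GB; used 8087 GB; unused 1913 GB.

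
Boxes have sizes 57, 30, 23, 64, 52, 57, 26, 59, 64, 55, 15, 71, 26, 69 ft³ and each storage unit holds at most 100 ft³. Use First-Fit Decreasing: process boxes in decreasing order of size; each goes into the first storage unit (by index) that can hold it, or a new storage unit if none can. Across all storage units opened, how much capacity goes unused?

232

Sorted descending: 71, 69, 64, 64, 59, 57, 57, 55, 52, 30, 26, 26, 23, 15.
Put 71 ft³ in storage unit 1; 29 ft³ remain.
Put 69 ft³ in storage unit 2; 31 ft³ remain.
Put 64 ft³ in storage unit 3; 36 ft³ remain.
Put 64 ft³ in storage unit 4; 36 ft³ remain.
Put 59 ft³ in storage unit 5; 41 ft³ remain.
Put 57 ft³ in storage unit 6; 43 ft³ remain.
Put 57 ft³ in storage unit 7; 43 ft³ remain.
Put 55 ft³ in storage unit 8; 45 ft³ remain.
Put 52 ft³ in storage unit 9; 48 ft³ remain.
Put 30 ft³ in storage unit 2; 1 ft³ remain.
Put 26 ft³ in storage unit 1; 3 ft³ remain.
Put 26 ft³ in storage unit 3; 10 ft³ remain.
Put 23 ft³ in storage unit 4; 13 ft³ remain.
Put 15 ft³ in storage unit 5; 26 ft³ remain.
9 storage units × 100 ft³ = 900 ft³; used 668 ft³; unused 232 ft³.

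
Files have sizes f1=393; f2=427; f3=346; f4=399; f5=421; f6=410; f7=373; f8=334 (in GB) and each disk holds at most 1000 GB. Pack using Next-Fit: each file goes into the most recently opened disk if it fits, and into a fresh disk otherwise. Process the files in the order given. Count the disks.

f1 (393 GB) → disk 1 (remaining 607 GB)
f2 (427 GB) → disk 1 (remaining 180 GB)
f3 (346 GB) → disk 2 (remaining 654 GB)
f4 (399 GB) → disk 2 (remaining 255 GB)
f5 (421 GB) → disk 3 (remaining 579 GB)
f6 (410 GB) → disk 3 (remaining 169 GB)
f7 (373 GB) → disk 4 (remaining 627 GB)
f8 (334 GB) → disk 4 (remaining 293 GB)

4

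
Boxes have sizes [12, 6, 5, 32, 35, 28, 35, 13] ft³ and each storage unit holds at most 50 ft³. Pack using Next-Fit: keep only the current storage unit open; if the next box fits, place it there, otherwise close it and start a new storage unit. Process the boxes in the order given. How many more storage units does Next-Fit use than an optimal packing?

1

Next-Fit: [12,6,5] [32] [35] [28] [35,13] → 5 storage units.
Total size 166 ft³; any packing needs at least ⌈166/50⌉ = 4 storage units.
An optimal packing achieves that bound: [35,13] [35,12] [32,6,5] [28] → 4 storage units.
Excess: 5 − 4 = 1.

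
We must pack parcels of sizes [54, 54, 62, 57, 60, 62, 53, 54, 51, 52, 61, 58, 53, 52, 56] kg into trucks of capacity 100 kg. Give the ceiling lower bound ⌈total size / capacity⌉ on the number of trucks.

9

Total size = 54 + 54 + 62 + 57 + 60 + 62 + 53 + 54 + 51 + 52 + 61 + 58 + 53 + 52 + 56 = 839 kg.
⌈839 / 100⌉ = 9.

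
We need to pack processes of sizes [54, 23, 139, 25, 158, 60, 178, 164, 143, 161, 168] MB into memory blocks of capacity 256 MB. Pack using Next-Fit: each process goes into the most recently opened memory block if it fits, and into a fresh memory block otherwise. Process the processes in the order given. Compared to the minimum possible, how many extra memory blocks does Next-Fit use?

Next-Fit: [54,23,139,25] [158,60] [178] [164] [143] [161] [168] → 7 memory blocks.
7 processes exceed 128 MB (half the capacity), and no two of those can share a memory block, so at least 7 memory blocks are needed.
So 7 is already optimal.

0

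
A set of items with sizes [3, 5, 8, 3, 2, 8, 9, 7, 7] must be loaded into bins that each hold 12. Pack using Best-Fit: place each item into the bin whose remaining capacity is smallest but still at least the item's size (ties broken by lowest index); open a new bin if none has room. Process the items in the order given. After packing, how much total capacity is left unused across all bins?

20

3 → bin 1 (remaining 9)
5 → bin 1 (remaining 4)
8 → bin 2 (remaining 4)
3 → bin 1 (remaining 1)
2 → bin 2 (remaining 2)
8 → bin 3 (remaining 4)
9 → bin 4 (remaining 3)
7 → bin 5 (remaining 5)
7 → bin 6 (remaining 5)
6 bins × 12 = 72; used 52; unused 20.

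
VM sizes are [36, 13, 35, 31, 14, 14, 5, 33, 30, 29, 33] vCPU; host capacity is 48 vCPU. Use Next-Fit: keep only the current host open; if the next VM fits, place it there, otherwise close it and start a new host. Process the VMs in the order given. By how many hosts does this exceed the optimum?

1

Next-Fit: [36] [13,35] [31,14] [14,5] [33] [30] [29] [33] → 8 hosts.
7 VMs exceed 24 vCPU (half the capacity), and no two of those can share a host, so at least 7 hosts are needed.
An optimal packing achieves that bound: [36,5] [35,13] [33,14] [33,14] [31] [30] [29] → 7 hosts.
Excess: 8 − 7 = 1.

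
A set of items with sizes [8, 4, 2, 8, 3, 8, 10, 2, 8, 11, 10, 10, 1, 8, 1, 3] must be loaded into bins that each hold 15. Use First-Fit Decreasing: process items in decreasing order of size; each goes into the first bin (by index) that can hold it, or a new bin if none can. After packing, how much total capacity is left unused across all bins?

38

Sorted descending: 11, 10, 10, 10, 8, 8, 8, 8, 8, 4, 3, 3, 2, 2, 1, 1.
Put 11 in bin 1; 4 remain.
Put 10 in bin 2; 5 remain.
Put 10 in bin 3; 5 remain.
Put 10 in bin 4; 5 remain.
Put 8 in bin 5; 7 remain.
Put 8 in bin 6; 7 remain.
Put 8 in bin 7; 7 remain.
Put 8 in bin 8; 7 remain.
Put 8 in bin 9; 7 remain.
Put 4 in bin 1; 0 remain.
Put 3 in bin 2; 2 remain.
Put 3 in bin 3; 2 remain.
Put 2 in bin 2; 0 remain.
Put 2 in bin 3; 0 remain.
Put 1 in bin 4; 4 remain.
Put 1 in bin 4; 3 remain.
9 bins × 15 = 135; used 97; unused 38.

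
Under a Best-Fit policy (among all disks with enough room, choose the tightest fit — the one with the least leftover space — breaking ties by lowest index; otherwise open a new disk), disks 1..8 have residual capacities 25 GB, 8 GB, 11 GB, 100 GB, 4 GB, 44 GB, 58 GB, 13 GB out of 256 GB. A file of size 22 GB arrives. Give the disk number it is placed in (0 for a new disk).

1

Disks with room: disk 1 (25 GB), disk 4 (100 GB), disk 6 (44 GB), disk 7 (58 GB).
Tightest fit is disk 1 with 25 GB free.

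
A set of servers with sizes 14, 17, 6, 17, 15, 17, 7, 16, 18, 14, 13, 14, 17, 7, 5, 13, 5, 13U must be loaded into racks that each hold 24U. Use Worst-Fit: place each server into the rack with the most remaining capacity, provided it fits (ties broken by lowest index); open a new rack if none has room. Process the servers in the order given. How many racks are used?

13

14U → rack 1 (remaining 10U)
17U → rack 2 (remaining 7U)
6U → rack 1 (remaining 4U)
17U → rack 3 (remaining 7U)
15U → rack 4 (remaining 9U)
17U → rack 5 (remaining 7U)
7U → rack 4 (remaining 2U)
16U → rack 6 (remaining 8U)
18U → rack 7 (remaining 6U)
14U → rack 8 (remaining 10U)
13U → rack 9 (remaining 11U)
14U → rack 10 (remaining 10U)
17U → rack 11 (remaining 7U)
7U → rack 9 (remaining 4U)
5U → rack 8 (remaining 5U)
13U → rack 12 (remaining 11U)
5U → rack 12 (remaining 6U)
13U → rack 13 (remaining 11U)
Final racks: [14,6] [17] [17] [15,7] [17] [16] [18] [14,5] [13,7] [14] [17] [13,5] [13].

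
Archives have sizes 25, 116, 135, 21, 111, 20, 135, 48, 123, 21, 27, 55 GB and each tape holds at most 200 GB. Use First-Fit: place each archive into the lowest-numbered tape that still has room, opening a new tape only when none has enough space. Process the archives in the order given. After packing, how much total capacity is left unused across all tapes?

25 GB → tape 1 (remaining 175 GB)
116 GB → tape 1 (remaining 59 GB)
135 GB → tape 2 (remaining 65 GB)
21 GB → tape 1 (remaining 38 GB)
111 GB → tape 3 (remaining 89 GB)
20 GB → tape 1 (remaining 18 GB)
135 GB → tape 4 (remaining 65 GB)
48 GB → tape 2 (remaining 17 GB)
123 GB → tape 5 (remaining 77 GB)
21 GB → tape 3 (remaining 68 GB)
27 GB → tape 3 (remaining 41 GB)
55 GB → tape 4 (remaining 10 GB)
5 tapes × 200 GB = 1000 GB; used 837 GB; unused 163 GB.

163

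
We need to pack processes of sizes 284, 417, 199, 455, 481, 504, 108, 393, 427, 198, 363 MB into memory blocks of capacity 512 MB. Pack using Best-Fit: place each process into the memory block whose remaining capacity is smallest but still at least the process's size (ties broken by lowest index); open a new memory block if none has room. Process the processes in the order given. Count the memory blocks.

9

Put 284 MB in memory block 1; 228 MB remain.
Put 417 MB in memory block 2; 95 MB remain.
Put 199 MB in memory block 1; 29 MB remain.
Put 455 MB in memory block 3; 57 MB remain.
Put 481 MB in memory block 4; 31 MB remain.
Put 504 MB in memory block 5; 8 MB remain.
Put 108 MB in memory block 6; 404 MB remain.
Put 393 MB in memory block 6; 11 MB remain.
Put 427 MB in memory block 7; 85 MB remain.
Put 198 MB in memory block 8; 314 MB remain.
Put 363 MB in memory block 9; 149 MB remain.
Final memory blocks: [284,199] [417] [455] [481] [504] [108,393] [427] [198] [363].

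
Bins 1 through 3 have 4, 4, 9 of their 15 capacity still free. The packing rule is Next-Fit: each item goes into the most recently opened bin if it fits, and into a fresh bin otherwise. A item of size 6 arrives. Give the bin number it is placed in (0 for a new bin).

3

Next-Fit only looks at bin 3, which has 9 free.
6 fits there.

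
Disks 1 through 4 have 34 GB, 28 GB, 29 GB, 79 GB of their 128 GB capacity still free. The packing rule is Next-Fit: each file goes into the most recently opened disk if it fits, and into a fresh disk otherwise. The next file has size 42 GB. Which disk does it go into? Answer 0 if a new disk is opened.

Next-Fit only looks at disk 4, which has 79 GB free.
42 GB fits there.

4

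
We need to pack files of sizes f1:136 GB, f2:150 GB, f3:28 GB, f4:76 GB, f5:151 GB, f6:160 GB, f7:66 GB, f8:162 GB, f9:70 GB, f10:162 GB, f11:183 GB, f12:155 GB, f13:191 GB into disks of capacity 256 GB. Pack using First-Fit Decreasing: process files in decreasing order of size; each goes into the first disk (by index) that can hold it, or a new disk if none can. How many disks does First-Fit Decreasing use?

Sorted descending: 191, 183, 162, 162, 160, 155, 151, 150, 136, 76, 70, 66, 28.
191 GB → disk 1 (remaining 65 GB)
183 GB → disk 2 (remaining 73 GB)
162 GB → disk 3 (remaining 94 GB)
162 GB → disk 4 (remaining 94 GB)
160 GB → disk 5 (remaining 96 GB)
155 GB → disk 6 (remaining 101 GB)
151 GB → disk 7 (remaining 105 GB)
150 GB → disk 8 (remaining 106 GB)
136 GB → disk 9 (remaining 120 GB)
76 GB → disk 3 (remaining 18 GB)
70 GB → disk 2 (remaining 3 GB)
66 GB → disk 4 (remaining 28 GB)
28 GB → disk 1 (remaining 37 GB)

9 disks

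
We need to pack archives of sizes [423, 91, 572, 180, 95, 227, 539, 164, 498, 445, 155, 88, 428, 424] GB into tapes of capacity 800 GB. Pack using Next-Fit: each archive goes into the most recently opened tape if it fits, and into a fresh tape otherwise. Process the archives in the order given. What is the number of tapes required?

8

tape 1: place 423 GB, 377 GB left
tape 1: place 91 GB, 286 GB left
tape 2: place 572 GB, 228 GB left
tape 2: place 180 GB, 48 GB left
tape 3: place 95 GB, 705 GB left
tape 3: place 227 GB, 478 GB left
tape 4: place 539 GB, 261 GB left
tape 4: place 164 GB, 97 GB left
tape 5: place 498 GB, 302 GB left
tape 6: place 445 GB, 355 GB left
tape 6: place 155 GB, 200 GB left
tape 6: place 88 GB, 112 GB left
tape 7: place 428 GB, 372 GB left
tape 8: place 424 GB, 376 GB left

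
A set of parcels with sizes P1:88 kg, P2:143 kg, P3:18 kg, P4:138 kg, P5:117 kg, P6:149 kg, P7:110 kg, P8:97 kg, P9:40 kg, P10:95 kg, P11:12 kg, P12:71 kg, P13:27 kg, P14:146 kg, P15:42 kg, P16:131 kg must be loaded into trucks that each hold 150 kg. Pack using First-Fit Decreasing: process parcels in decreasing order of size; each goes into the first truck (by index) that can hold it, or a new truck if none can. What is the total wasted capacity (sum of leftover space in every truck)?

226

Sorted descending: 149, 146, 143, 138, 131, 117, 110, 97, 95, 88, 71, 42, 40, 27, 18, 12.
Put 149 kg in truck 1; 1 kg remain.
Put 146 kg in truck 2; 4 kg remain.
Put 143 kg in truck 3; 7 kg remain.
Put 138 kg in truck 4; 12 kg remain.
Put 131 kg in truck 5; 19 kg remain.
Put 117 kg in truck 6; 33 kg remain.
Put 110 kg in truck 7; 40 kg remain.
Put 97 kg in truck 8; 53 kg remain.
Put 95 kg in truck 9; 55 kg remain.
Put 88 kg in truck 10; 62 kg remain.
Put 71 kg in truck 11; 79 kg remain.
Put 42 kg in truck 8; 11 kg remain.
Put 40 kg in truck 7; 0 kg remain.
Put 27 kg in truck 6; 6 kg remain.
Put 18 kg in truck 5; 1 kg remain.
Put 12 kg in truck 4; 0 kg remain.
11 trucks × 150 kg = 1650 kg; used 1424 kg; unused 226 kg.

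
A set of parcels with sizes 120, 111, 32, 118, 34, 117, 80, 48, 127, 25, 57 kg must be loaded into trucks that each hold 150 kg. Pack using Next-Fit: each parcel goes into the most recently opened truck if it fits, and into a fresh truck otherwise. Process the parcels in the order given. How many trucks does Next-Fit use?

truck 1: place 120 kg, 30 kg left
truck 2: place 111 kg, 39 kg left
truck 2: place 32 kg, 7 kg left
truck 3: place 118 kg, 32 kg left
truck 4: place 34 kg, 116 kg left
truck 5: place 117 kg, 33 kg left
truck 6: place 80 kg, 70 kg left
truck 6: place 48 kg, 22 kg left
truck 7: place 127 kg, 23 kg left
truck 8: place 25 kg, 125 kg left
truck 8: place 57 kg, 68 kg left
Final trucks: [120] [111,32] [118] [34] [117] [80,48] [127] [25,57].

8 trucks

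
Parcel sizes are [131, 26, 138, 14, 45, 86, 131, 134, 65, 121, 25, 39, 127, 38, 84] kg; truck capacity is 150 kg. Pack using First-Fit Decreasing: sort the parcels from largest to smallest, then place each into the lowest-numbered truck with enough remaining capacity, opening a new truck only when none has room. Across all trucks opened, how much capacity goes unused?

Sorted descending: 138, 134, 131, 131, 127, 121, 86, 84, 65, 45, 39, 38, 26, 25, 14.
138 kg → truck 1 (remaining 12 kg)
134 kg → truck 2 (remaining 16 kg)
131 kg → truck 3 (remaining 19 kg)
131 kg → truck 4 (remaining 19 kg)
127 kg → truck 5 (remaining 23 kg)
121 kg → truck 6 (remaining 29 kg)
86 kg → truck 7 (remaining 64 kg)
84 kg → truck 8 (remaining 66 kg)
65 kg → truck 8 (remaining 1 kg)
45 kg → truck 7 (remaining 19 kg)
39 kg → truck 9 (remaining 111 kg)
38 kg → truck 9 (remaining 73 kg)
26 kg → truck 6 (remaining 3 kg)
25 kg → truck 9 (remaining 48 kg)
14 kg → truck 2 (remaining 2 kg)
9 trucks × 150 kg = 1350 kg; used 1204 kg; unused 146 kg.

146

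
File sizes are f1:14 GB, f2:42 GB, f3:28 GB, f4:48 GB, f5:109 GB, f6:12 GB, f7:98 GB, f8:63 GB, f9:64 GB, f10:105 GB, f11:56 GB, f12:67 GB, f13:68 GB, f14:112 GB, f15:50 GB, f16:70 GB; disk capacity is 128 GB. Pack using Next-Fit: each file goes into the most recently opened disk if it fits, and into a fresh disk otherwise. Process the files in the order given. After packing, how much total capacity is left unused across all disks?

f1 (14 GB) → disk 1 (remaining 114 GB)
f2 (42 GB) → disk 1 (remaining 72 GB)
f3 (28 GB) → disk 1 (remaining 44 GB)
f4 (48 GB) → disk 2 (remaining 80 GB)
f5 (109 GB) → disk 3 (remaining 19 GB)
f6 (12 GB) → disk 3 (remaining 7 GB)
f7 (98 GB) → disk 4 (remaining 30 GB)
f8 (63 GB) → disk 5 (remaining 65 GB)
f9 (64 GB) → disk 5 (remaining 1 GB)
f10 (105 GB) → disk 6 (remaining 23 GB)
f11 (56 GB) → disk 7 (remaining 72 GB)
f12 (67 GB) → disk 7 (remaining 5 GB)
f13 (68 GB) → disk 8 (remaining 60 GB)
f14 (112 GB) → disk 9 (remaining 16 GB)
f15 (50 GB) → disk 10 (remaining 78 GB)
f16 (70 GB) → disk 10 (remaining 8 GB)
10 disks × 128 GB = 1280 GB; used 1006 GB; unused 274 GB.

274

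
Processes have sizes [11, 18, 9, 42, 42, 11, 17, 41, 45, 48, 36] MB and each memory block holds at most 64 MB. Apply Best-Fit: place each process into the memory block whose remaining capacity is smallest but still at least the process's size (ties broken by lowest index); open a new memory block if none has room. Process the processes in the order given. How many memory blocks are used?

Put 11 MB in memory block 1; 53 MB remain.
Put 18 MB in memory block 1; 35 MB remain.
Put 9 MB in memory block 1; 26 MB remain.
Put 42 MB in memory block 2; 22 MB remain.
Put 42 MB in memory block 3; 22 MB remain.
Put 11 MB in memory block 2; 11 MB remain.
Put 17 MB in memory block 3; 5 MB remain.
Put 41 MB in memory block 4; 23 MB remain.
Put 45 MB in memory block 5; 19 MB remain.
Put 48 MB in memory block 6; 16 MB remain.
Put 36 MB in memory block 7; 28 MB remain.
Final memory blocks: [11,18,9] [42,11] [42,17] [41] [45] [48] [36].

7 memory blocks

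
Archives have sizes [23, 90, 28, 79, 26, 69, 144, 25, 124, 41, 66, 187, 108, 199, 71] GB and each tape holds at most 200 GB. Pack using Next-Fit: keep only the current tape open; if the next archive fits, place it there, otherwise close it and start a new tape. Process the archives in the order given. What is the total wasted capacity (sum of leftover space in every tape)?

Put 23 GB in tape 1; 177 GB remain.
Put 90 GB in tape 1; 87 GB remain.
Put 28 GB in tape 1; 59 GB remain.
Put 79 GB in tape 2; 121 GB remain.
Put 26 GB in tape 2; 95 GB remain.
Put 69 GB in tape 2; 26 GB remain.
Put 144 GB in tape 3; 56 GB remain.
Put 25 GB in tape 3; 31 GB remain.
Put 124 GB in tape 4; 76 GB remain.
Put 41 GB in tape 4; 35 GB remain.
Put 66 GB in tape 5; 134 GB remain.
Put 187 GB in tape 6; 13 GB remain.
Put 108 GB in tape 7; 92 GB remain.
Put 199 GB in tape 8; 1 GB remain.
Put 71 GB in tape 9; 129 GB remain.
9 tapes × 200 GB = 1800 GB; used 1280 GB; unused 520 GB.

520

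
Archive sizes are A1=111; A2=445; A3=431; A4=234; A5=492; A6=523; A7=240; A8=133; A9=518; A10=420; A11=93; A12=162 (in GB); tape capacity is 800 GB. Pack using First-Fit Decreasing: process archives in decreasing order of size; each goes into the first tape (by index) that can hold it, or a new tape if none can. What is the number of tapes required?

6

Sorted descending: 523, 518, 492, 445, 431, 420, 240, 234, 162, 133, 111, 93.
tape 1: place 523 GB, 277 GB left
tape 2: place 518 GB, 282 GB left
tape 3: place 492 GB, 308 GB left
tape 4: place 445 GB, 355 GB left
tape 5: place 431 GB, 369 GB left
tape 6: place 420 GB, 380 GB left
tape 1: place 240 GB, 37 GB left
tape 2: place 234 GB, 48 GB left
tape 3: place 162 GB, 146 GB left
tape 3: place 133 GB, 13 GB left
tape 4: place 111 GB, 244 GB left
tape 4: place 93 GB, 151 GB left
Final tapes: [523,240] [518,234] [492,162,133] [445,111,93] [431] [420].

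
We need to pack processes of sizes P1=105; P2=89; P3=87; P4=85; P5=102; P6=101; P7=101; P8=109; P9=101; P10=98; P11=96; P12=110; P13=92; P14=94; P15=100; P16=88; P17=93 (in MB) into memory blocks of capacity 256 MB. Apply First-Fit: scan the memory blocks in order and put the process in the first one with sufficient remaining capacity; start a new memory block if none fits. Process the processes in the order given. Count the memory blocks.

9

P1 (105 MB) → memory block 1 (remaining 151 MB)
P2 (89 MB) → memory block 1 (remaining 62 MB)
P3 (87 MB) → memory block 2 (remaining 169 MB)
P4 (85 MB) → memory block 2 (remaining 84 MB)
P5 (102 MB) → memory block 3 (remaining 154 MB)
P6 (101 MB) → memory block 3 (remaining 53 MB)
P7 (101 MB) → memory block 4 (remaining 155 MB)
P8 (109 MB) → memory block 4 (remaining 46 MB)
P9 (101 MB) → memory block 5 (remaining 155 MB)
P10 (98 MB) → memory block 5 (remaining 57 MB)
P11 (96 MB) → memory block 6 (remaining 160 MB)
P12 (110 MB) → memory block 6 (remaining 50 MB)
P13 (92 MB) → memory block 7 (remaining 164 MB)
P14 (94 MB) → memory block 7 (remaining 70 MB)
P15 (100 MB) → memory block 8 (remaining 156 MB)
P16 (88 MB) → memory block 8 (remaining 68 MB)
P17 (93 MB) → memory block 9 (remaining 163 MB)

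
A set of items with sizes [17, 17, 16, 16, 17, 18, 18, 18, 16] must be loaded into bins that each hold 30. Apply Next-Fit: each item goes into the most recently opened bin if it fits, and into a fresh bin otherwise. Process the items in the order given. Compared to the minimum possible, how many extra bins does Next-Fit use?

Next-Fit: [17] [17] [16] [16] [17] [18] [18] [18] [16] → 9 bins.
9 items exceed 15 (half the capacity), and no two of those can share a bin, so at least 9 bins are needed.
So 9 is already optimal.

0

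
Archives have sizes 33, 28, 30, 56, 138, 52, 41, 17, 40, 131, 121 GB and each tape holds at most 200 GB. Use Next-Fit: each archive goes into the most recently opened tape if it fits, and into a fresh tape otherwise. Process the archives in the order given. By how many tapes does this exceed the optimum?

Next-Fit: [33,28,30,56] [138,52] [41,17,40] [131] [121] → 5 tapes.
Total size 687 GB; any packing needs at least ⌈687/200⌉ = 4 tapes.
An optimal packing achieves that bound: [138,56] [131,52,17] [121,41,33] [40,30,28] → 4 tapes.
Excess: 5 − 4 = 1.

1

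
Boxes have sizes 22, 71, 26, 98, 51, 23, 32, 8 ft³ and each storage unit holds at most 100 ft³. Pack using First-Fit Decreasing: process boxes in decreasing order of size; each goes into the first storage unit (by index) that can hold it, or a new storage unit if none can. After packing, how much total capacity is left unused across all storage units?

69

Sorted descending: 98, 71, 51, 32, 26, 23, 22, 8.
98 ft³ → storage unit 1 (remaining 2 ft³)
71 ft³ → storage unit 2 (remaining 29 ft³)
51 ft³ → storage unit 3 (remaining 49 ft³)
32 ft³ → storage unit 3 (remaining 17 ft³)
26 ft³ → storage unit 2 (remaining 3 ft³)
23 ft³ → storage unit 4 (remaining 77 ft³)
22 ft³ → storage unit 4 (remaining 55 ft³)
8 ft³ → storage unit 3 (remaining 9 ft³)
4 storage units × 100 ft³ = 400 ft³; used 331 ft³; unused 69 ft³.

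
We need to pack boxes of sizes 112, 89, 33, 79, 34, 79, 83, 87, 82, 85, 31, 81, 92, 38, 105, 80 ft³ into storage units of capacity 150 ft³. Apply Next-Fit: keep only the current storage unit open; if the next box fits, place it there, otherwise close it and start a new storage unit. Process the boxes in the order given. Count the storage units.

storage unit 1: place 112 ft³, 38 ft³ left
storage unit 2: place 89 ft³, 61 ft³ left
storage unit 2: place 33 ft³, 28 ft³ left
storage unit 3: place 79 ft³, 71 ft³ left
storage unit 3: place 34 ft³, 37 ft³ left
storage unit 4: place 79 ft³, 71 ft³ left
storage unit 5: place 83 ft³, 67 ft³ left
storage unit 6: place 87 ft³, 63 ft³ left
storage unit 7: place 82 ft³, 68 ft³ left
storage unit 8: place 85 ft³, 65 ft³ left
storage unit 8: place 31 ft³, 34 ft³ left
storage unit 9: place 81 ft³, 69 ft³ left
storage unit 10: place 92 ft³, 58 ft³ left
storage unit 10: place 38 ft³, 20 ft³ left
storage unit 11: place 105 ft³, 45 ft³ left
storage unit 12: place 80 ft³, 70 ft³ left

12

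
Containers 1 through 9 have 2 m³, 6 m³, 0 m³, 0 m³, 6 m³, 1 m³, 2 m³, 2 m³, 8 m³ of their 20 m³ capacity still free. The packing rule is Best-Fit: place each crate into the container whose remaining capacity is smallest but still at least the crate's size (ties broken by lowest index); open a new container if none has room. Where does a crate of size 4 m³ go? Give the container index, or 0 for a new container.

Containers with room: container 2 (6 m³), container 5 (6 m³), container 9 (8 m³).
Tightest fit is container 2 with 6 m³ free.

2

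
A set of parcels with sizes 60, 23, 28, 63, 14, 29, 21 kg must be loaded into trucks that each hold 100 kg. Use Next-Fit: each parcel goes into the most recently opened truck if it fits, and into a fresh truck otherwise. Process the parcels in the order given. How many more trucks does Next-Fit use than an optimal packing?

0

Next-Fit: [60,23] [28,63] [14,29,21] → 3 trucks.
Total size 238 kg; any packing needs at least ⌈238/100⌉ = 3 trucks.
So 3 is already optimal.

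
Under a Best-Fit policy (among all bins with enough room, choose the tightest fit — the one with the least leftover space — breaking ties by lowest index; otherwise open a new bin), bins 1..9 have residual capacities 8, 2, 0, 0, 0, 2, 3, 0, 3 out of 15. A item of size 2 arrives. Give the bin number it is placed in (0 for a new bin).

Bins with room: bin 1 (8), bin 2 (2), bin 6 (2), bin 7 (3), bin 9 (3).
Tightest fit is bin 2 with 2 free.

2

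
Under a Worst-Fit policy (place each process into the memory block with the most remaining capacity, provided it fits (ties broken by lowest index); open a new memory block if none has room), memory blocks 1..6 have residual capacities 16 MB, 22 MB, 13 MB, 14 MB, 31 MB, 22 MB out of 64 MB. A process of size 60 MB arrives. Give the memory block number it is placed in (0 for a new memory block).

0

No memory block has ≥ 60 MB free, so a new memory block is opened.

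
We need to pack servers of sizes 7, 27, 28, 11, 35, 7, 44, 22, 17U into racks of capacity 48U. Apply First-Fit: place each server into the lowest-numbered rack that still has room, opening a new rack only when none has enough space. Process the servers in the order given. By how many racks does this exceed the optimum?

0

First-Fit: [7,27,11] [28,7] [35] [44] [22,17] → 5 racks.
Total size 198U; any packing needs at least ⌈198/48⌉ = 5 racks.
So 5 is already optimal.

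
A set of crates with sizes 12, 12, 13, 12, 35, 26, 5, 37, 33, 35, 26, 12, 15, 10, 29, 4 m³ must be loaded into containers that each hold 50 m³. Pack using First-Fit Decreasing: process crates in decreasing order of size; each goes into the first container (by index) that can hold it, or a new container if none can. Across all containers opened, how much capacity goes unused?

34

Sorted descending: 37, 35, 35, 33, 29, 26, 26, 15, 13, 12, 12, 12, 12, 10, 5, 4.
Put 37 m³ in container 1; 13 m³ remain.
Put 35 m³ in container 2; 15 m³ remain.
Put 35 m³ in container 3; 15 m³ remain.
Put 33 m³ in container 4; 17 m³ remain.
Put 29 m³ in container 5; 21 m³ remain.
Put 26 m³ in container 6; 24 m³ remain.
Put 26 m³ in container 7; 24 m³ remain.
Put 15 m³ in container 2; 0 m³ remain.
Put 13 m³ in container 1; 0 m³ remain.
Put 12 m³ in container 3; 3 m³ remain.
Put 12 m³ in container 4; 5 m³ remain.
Put 12 m³ in container 5; 9 m³ remain.
Put 12 m³ in container 6; 12 m³ remain.
Put 10 m³ in container 6; 2 m³ remain.
Put 5 m³ in container 4; 0 m³ remain.
Put 4 m³ in container 5; 5 m³ remain.
7 containers × 50 m³ = 350 m³; used 316 m³; unused 34 m³.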